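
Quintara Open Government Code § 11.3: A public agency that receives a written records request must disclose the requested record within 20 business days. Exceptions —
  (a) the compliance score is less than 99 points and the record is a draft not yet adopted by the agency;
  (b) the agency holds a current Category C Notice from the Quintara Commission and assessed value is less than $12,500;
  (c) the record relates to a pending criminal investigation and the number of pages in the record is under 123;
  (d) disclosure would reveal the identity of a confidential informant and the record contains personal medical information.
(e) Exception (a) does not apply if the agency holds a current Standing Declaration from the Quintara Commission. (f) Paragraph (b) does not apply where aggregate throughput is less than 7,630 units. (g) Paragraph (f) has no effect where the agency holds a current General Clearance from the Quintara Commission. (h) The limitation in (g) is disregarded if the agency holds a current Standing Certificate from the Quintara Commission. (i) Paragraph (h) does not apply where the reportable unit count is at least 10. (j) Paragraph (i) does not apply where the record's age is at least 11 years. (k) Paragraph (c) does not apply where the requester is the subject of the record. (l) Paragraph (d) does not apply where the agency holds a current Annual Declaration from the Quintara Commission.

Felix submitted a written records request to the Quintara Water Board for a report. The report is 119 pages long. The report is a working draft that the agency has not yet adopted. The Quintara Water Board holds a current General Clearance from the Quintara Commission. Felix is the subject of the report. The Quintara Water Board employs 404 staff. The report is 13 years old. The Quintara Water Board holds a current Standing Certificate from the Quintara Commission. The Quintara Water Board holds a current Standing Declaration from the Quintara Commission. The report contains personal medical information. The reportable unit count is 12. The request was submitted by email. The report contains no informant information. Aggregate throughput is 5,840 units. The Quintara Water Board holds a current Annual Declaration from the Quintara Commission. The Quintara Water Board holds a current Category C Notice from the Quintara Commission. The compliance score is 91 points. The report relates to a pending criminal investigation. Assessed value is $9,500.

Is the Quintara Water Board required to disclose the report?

Exception (a) is satisfied on its face — the compliance score is 91 points, less than the 99 points limit; the report is an unadopted draft. But: (e) operates against (a): a current Standing Declaration is held. So (a) is unavailable.
Exception (b) is satisfied on its face — a current Category C Notice is held; assessed value is $9,500, less than the $12,500 limit. Turning to paragraphs (f)–(j): (f) applies — aggregate throughput is 5,840 units, less than the 7,630 units limit. (g) applies (a current General Clearance is held), but is itself disapplied by (h): (h) operates against (g): a current Standing Certificate is held. (i) would limit (h) — the reportable unit count is 12, meeting the 10 threshold — but (j) sets (i) aside: (j) operates — the record's age is 13 years, meeting the 11 years threshold. So (b) is unavailable.
Exception (c): the report relates to a pending investigation; the number of pages in the record is 119, under the 123 limit — every condition holds. Turning to paragraph (k): (k) operates against (c): Felix is the subject of the report. So (c) is unavailable.
Exception (d) fails — the report contains no informant information.
No exception displaces § 11.3.

Yes — the Quintara Water Board must disclose the report.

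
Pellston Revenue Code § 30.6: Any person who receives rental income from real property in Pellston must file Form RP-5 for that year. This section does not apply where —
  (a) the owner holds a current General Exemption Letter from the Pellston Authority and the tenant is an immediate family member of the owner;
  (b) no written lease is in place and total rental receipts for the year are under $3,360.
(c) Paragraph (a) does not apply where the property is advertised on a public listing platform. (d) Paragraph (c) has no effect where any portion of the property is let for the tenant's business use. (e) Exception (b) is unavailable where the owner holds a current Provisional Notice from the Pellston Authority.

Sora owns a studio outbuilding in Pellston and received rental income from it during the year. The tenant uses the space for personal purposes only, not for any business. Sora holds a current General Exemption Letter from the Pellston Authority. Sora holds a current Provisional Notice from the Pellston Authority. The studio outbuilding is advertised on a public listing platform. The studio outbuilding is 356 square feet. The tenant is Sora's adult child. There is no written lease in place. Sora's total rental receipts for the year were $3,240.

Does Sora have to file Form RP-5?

Yes — Sora must file Form RP-5.

Exception (a) is satisfied on its face — a current General Exemption Letter is held; the tenant is an immediate family member. Turning to paragraphs (c)–(d): (c) applies — the property is publicly advertised. (d) is not engaged (the space is used for personal purposes only), so (c) stands. Exception (a) does not apply.
Exception (b) is satisfied on its face — there is no written lease; total rental receipts for the year are $3,240, under the $3,360 limit. Turning to paragraph (e): (e) operates — a current Provisional Notice is held. (b) is therefore removed.
No exception displaces § 30.6.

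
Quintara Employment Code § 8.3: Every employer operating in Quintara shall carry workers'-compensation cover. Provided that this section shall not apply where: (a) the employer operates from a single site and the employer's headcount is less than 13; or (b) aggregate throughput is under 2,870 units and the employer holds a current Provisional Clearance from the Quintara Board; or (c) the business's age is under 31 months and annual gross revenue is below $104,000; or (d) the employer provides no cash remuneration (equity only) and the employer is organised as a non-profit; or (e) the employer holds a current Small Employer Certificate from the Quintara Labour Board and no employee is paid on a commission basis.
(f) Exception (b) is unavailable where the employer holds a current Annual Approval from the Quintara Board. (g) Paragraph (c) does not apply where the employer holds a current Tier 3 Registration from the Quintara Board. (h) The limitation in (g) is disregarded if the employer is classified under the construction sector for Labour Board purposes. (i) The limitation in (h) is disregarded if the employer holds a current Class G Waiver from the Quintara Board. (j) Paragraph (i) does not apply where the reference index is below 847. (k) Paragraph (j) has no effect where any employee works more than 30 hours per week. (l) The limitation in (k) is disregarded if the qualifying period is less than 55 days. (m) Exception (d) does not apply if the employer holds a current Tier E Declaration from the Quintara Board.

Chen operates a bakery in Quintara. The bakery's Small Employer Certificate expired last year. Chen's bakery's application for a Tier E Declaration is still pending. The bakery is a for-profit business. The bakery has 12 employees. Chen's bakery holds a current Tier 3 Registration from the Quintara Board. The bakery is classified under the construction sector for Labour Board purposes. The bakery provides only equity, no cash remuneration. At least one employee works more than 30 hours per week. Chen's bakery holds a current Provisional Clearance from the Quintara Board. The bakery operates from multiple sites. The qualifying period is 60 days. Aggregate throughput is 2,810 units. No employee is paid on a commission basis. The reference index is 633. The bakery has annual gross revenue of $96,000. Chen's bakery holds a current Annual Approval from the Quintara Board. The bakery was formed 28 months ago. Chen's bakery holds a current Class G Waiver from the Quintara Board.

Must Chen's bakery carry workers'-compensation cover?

Exception (a) does not apply: the employer operates from multiple sites.
Exception (b): aggregate throughput is 2,810 units, under the 2,870 units limit; a current Provisional Clearance is held — every condition holds. But: (f) is engaged — a current Annual Approval is held. So (b) is unavailable.
Exception (c): the business's age is 28 months, under the 31 months limit; annual gross revenue is $96,000, below the $104,000 limit — every condition holds. Turning to paragraphs (g)–(l): (g) operates — a current Tier 3 Registration is held. (h) is engaged (the bakery is classified under the construction sector), but is set aside by (i): (i) is triggered — a current Class G Waiver is held. (j) would limit (i) — the reference index is 633, below the 847 limit — but (k) sets (j) aside: (k) operates — at least one employee exceeds 30 hours/week. (l) is inapplicable (the qualifying period is 60 days, not less than 55 days), so (k) stands. So (c) is unavailable.
Exception (d) requires that the employer is organised as a non-profit; but the employer is for-profit, so (d) is unavailable.
Exception (e) does not apply: the Small Employer Certificate has expired.
No exception applies. The general rule governs.

Yes — Chen's bakery must carry workers'-compensation cover.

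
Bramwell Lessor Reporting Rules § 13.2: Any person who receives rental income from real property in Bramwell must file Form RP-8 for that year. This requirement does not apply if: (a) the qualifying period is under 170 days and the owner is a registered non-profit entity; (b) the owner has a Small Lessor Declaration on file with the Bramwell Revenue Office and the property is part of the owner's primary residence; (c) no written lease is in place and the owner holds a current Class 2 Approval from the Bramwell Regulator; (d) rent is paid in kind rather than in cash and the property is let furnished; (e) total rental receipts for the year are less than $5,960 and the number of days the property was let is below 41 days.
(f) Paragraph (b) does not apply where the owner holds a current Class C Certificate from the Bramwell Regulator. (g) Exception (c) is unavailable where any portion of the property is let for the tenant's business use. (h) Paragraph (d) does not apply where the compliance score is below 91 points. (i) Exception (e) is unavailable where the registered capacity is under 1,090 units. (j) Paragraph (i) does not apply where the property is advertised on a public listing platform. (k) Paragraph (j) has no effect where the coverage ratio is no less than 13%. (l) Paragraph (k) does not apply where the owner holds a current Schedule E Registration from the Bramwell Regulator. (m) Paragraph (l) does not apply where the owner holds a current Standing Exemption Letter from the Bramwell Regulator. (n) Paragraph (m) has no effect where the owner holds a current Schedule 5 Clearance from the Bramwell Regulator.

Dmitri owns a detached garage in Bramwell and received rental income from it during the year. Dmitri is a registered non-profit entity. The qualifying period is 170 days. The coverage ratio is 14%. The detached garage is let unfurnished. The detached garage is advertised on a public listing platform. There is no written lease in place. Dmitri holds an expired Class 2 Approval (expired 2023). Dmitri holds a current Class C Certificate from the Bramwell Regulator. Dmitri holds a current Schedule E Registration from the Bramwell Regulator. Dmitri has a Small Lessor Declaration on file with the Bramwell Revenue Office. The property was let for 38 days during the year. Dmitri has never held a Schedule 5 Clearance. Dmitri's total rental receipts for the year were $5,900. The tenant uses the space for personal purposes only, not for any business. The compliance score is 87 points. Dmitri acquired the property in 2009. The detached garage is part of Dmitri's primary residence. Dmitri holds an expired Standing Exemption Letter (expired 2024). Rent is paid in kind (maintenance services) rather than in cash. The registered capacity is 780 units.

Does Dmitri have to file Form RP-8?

No — exception (e) applies; Dmitri is not required to file Form RP-8.

Exception (a) fails — the qualifying period is 170 days, not under 170 days.
Exception (b) is satisfied on its face — a Small Lessor Declaration is on file; the detached garage is part of the primary residence. But applying paragraph (f): (f) applies — a current Class C Certificate is held. So (b) is unavailable.
Exception (c) requires that the owner holds a current Class 2 Approval from the Bramwell Regulator; but there is no Class 2 Approval in force, so (c) is unavailable.
Exception (d) does not apply: the property is let unfurnished.
Exception (e): total rental receipts for the year are $5,900, less than the $5,960 limit; the number of days the property was let is 38 days, below the 41 days limit — every condition holds. As to paragraphs (i)–(n): (i) operates (the registered capacity is 780 units, under the 1,090 units limit), but is overridden by (j): (j) applies — the property is publicly advertised. (k) operates (the coverage ratio is 14%, meeting the 13% threshold), but is overridden by (l): (l) is engaged — a current Schedule E Registration is held. (m), which would lift (l), is inapplicable — there is no Standing Exemption Letter in force. So (e) applies.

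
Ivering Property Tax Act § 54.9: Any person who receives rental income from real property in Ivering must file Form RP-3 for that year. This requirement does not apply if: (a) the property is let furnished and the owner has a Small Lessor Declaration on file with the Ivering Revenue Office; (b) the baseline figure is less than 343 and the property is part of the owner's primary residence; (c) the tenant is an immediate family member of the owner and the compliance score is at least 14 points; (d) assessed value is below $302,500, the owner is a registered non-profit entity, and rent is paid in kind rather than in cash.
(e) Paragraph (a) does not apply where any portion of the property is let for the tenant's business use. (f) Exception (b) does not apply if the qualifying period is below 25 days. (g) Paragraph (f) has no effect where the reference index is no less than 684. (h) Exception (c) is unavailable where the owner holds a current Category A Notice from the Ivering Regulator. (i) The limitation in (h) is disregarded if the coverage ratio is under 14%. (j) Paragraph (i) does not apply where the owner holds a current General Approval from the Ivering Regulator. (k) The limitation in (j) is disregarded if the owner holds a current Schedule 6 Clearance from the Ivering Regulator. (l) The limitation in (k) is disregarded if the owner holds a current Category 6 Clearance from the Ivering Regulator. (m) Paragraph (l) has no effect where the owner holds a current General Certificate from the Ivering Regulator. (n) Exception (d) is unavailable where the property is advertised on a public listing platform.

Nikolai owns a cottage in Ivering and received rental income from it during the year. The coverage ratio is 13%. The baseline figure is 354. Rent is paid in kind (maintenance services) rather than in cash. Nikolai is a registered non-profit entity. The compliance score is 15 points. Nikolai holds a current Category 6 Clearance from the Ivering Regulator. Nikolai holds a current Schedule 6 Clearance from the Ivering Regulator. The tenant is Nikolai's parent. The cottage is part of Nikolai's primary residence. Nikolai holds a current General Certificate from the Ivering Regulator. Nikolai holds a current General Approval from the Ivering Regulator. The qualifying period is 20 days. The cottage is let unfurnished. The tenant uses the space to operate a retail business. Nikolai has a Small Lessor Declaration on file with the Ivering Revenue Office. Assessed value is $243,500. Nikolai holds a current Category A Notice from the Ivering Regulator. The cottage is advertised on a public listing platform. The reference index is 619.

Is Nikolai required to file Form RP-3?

No — exception (c) applies; Nikolai is not required to file Form RP-3.

Exception (a) fails — the property is let unfurnished.
Exception (b) fails — the baseline figure is 354, not less than 343.
Exception (c): the tenant is an immediate family member; the compliance score is 15 points, meeting the 14 points threshold — every condition holds. Considering the limiting provisions: (h) operates (a current Category A Notice is held), but is set aside by (i): (i) operates against (h): the coverage ratio is 13%, under the 14% limit. (j) is engaged (a current General Approval is held), but is itself disapplied by (k): (k) is engaged — a current Schedule 6 Clearance is held. (l) is triggered (a current Category 6 Clearance is held), but is overridden by (m): (m) operates against (l): a current General Certificate is held. (c) remains available.
Exception (d) is satisfied on its face — assessed value is $243,500, below the $302,500 limit; Nikolai is a registered non-profit; rent is paid in kind. But: (n) applies — the property is publicly advertised. So (d) is unavailable.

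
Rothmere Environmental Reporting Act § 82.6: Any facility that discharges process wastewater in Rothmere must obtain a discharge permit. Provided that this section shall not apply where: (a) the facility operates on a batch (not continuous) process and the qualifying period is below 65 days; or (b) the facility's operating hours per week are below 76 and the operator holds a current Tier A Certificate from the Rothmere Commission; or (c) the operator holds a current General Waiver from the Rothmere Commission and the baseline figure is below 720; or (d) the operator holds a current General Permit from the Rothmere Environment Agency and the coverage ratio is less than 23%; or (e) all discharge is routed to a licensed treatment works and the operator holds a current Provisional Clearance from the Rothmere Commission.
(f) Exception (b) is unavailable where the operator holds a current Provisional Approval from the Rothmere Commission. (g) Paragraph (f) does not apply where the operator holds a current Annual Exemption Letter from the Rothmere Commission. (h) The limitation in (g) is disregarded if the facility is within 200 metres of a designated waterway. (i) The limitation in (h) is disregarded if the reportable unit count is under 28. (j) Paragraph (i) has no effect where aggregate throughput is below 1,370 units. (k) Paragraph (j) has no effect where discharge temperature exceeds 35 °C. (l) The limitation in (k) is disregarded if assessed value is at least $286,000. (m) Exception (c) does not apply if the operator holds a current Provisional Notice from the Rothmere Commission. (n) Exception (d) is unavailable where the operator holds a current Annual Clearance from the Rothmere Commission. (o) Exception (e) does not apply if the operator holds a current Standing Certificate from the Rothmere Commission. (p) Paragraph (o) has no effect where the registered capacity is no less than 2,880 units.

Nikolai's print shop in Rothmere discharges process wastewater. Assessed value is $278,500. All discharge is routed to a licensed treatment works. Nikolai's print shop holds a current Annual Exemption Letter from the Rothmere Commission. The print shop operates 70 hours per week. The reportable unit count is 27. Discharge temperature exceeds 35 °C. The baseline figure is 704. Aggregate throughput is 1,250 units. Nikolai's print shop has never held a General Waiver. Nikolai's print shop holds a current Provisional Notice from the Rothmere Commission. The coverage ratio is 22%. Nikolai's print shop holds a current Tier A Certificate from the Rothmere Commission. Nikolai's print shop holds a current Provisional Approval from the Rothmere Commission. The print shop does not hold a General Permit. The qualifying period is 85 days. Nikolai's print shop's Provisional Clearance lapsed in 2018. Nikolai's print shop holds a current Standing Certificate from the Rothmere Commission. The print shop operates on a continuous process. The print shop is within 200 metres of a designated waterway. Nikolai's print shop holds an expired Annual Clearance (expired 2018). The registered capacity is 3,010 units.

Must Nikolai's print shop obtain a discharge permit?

Exception (a) does not apply: the facility operates on a continuous process.
Exception (b)'s conditions are all satisfied: the facility's operating hours per week are 70, below the 76 limit; a current Tier A Certificate is held. Considering the limiting provisions: (f) is triggered (a current Provisional Approval is held), but yields to (g): (g) applies — a current Annual Exemption Letter is held. (h) is triggered (the print shop is within 200 m of a designated waterway), but is overridden by (i): (i) operates against (h): the reportable unit count is 27, under the 28 limit. (j) operates (aggregate throughput is 1,250 units, below the 1,370 units limit), but yields to (k): (k) applies — discharge temperature exceeds 35 °C. (l) is not engaged (assessed value is $278,500, short of $286,000), so (k) stands. (b) remains available.
Exception (c) fails — no current General Waiver is held.
Exception (d) requires that the operator holds a current General Permit from the Rothmere Environment Agency; but no General Permit is held, so (d) is unavailable.
Exception (e) fails — the Provisional Clearance is not current.

No — exception (b) applies; Nikolai's print shop is not required to obtain a discharge permit.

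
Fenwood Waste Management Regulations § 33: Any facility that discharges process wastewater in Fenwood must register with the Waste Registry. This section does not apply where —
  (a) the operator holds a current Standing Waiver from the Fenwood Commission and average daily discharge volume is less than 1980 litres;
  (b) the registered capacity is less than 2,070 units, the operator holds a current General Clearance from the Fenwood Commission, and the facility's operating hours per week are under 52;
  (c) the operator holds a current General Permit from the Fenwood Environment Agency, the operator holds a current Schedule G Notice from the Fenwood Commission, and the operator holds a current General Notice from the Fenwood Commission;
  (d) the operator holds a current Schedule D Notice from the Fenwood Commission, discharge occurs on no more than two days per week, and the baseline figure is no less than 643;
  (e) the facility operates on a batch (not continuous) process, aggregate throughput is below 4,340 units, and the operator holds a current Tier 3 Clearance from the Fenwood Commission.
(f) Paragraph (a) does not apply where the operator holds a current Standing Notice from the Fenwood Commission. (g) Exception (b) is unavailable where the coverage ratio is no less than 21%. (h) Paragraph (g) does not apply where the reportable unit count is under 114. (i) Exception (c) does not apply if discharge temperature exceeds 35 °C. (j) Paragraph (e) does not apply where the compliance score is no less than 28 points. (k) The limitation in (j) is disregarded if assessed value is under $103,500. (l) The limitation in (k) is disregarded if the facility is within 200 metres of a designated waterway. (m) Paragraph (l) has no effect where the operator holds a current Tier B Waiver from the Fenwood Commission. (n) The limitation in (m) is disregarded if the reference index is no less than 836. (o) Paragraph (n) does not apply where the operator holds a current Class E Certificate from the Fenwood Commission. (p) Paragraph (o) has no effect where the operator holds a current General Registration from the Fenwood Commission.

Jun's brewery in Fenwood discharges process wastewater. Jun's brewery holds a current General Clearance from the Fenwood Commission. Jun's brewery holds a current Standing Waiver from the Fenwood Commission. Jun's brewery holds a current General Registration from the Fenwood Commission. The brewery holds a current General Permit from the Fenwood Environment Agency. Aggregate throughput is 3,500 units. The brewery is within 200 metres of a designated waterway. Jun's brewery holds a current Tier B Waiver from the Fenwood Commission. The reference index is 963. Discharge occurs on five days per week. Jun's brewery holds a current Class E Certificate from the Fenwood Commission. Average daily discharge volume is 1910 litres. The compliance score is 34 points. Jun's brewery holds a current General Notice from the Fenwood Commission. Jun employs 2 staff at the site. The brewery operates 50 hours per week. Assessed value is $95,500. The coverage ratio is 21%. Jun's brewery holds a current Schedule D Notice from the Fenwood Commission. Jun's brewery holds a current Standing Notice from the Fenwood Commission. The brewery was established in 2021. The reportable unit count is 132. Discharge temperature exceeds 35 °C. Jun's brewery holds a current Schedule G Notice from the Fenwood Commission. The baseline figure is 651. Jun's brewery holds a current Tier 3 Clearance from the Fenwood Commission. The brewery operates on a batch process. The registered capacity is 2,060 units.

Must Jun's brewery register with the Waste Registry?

Yes — Jun's brewery must register with the Waste Registry.

All of (a)'s requirements are met (a current Standing Waiver is held; average daily discharge volume is 1910 litres, less than the 1980 litres limit). Turning to paragraph (f): (f) operates against (a): a current Standing Notice is held. (a) is therefore removed.
Exception (b): the registered capacity is 2,060 units, less than the 2,070 units limit; a current General Clearance is held; the facility's operating hours per week are 50, under the 52 limit — every condition holds. Turning to paragraphs (g)–(h): (g) operates against (b): the coverage ratio is 21%, meeting the 21% threshold. (h) is not triggered (the reportable unit count is 132, not under 114), so (g) stands. (b) is therefore removed.
All of (c)'s requirements are met (a current General Permit is held; a current Schedule G Notice is held; a current General Notice is held). But applying paragraph (i): (i) applies — discharge temperature exceeds 35 °C. So (c) is unavailable.
Exception (d) does not apply: discharge occurs on five days per week.
Exception (e) is satisfied on its face — the facility operates on a batch process; aggregate throughput is 3,500 units, below the 4,340 units limit; a current Tier 3 Clearance is held. However, paragraphs (j)–(p) must be considered: (j) operates against (e): the compliance score is 34 points, meeting the 28 points threshold. (k) would limit (j) — assessed value is $95,500, under the $103,500 limit — but (l) sets (k) aside: (l) operates against (k): the brewery is within 200 m of a designated waterway. (m) would limit (l) — a current Tier B Waiver is held — but (n) sets (m) aside: (n) applies — the reference index is 963, meeting the 836 threshold. (o) would limit (n) — a current Class E Certificate is held — but (p) sets (o) aside: (p) is engaged — a current General Registration is held. So (e) is unavailable.
No exception applies. The general rule governs.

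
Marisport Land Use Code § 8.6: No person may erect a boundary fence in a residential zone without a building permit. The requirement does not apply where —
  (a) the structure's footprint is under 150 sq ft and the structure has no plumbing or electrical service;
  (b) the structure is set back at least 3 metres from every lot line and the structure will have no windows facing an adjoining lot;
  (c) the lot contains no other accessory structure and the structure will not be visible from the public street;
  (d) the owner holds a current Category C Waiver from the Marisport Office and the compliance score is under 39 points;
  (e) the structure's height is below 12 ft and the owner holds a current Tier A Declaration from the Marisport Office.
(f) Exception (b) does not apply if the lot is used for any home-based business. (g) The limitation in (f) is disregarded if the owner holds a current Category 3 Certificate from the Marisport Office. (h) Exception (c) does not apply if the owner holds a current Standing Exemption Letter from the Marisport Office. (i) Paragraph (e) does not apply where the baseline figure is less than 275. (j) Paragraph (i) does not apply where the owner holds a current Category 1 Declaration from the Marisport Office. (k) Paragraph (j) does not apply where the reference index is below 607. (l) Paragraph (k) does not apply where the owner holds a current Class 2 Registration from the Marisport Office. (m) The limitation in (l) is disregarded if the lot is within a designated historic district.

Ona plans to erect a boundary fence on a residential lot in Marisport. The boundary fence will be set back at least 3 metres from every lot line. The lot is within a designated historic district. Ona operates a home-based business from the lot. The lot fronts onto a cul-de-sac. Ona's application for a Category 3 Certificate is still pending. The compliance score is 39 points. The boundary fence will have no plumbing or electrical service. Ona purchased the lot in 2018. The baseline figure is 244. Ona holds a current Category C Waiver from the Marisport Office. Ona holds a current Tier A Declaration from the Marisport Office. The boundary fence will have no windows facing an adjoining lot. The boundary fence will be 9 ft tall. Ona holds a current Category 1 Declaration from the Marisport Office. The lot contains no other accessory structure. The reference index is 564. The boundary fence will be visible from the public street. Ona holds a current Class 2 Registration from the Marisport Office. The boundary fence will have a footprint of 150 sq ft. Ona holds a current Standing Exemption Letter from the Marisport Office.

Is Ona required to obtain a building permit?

Exception (a) requires that the structure's footprint is under 150 sq ft; but the structure's footprint is 150 sq ft, not under 150 sq ft, so (a) is unavailable.
All of (b)'s requirements are met (the setback is at least 3 m on every side; no windows face an adjoining lot). However, paragraphs (f)–(g) must be considered: (f) is engaged — a home-based business operates on the lot. (g), which would lift (f), is not engaged — no current Category 3 Certificate is held. Exception (b) does not apply.
Exception (c) fails — the structure will be visible from the street.
Exception (d) requires that the compliance score is under 39 points; but the compliance score is 39 points, not under 39 points, so (d) is unavailable.
Exception (e)'s conditions are all satisfied: the structure's height is 9 ft, below the 12 ft limit; a current Tier A Declaration is held. But: (i) operates against (e): the baseline figure is 244, less than the 275 limit. (j) would limit (i) — a current Category 1 Declaration is held — but (k) sets (j) aside: (k) is engaged — the reference index is 564, below the 607 limit. (l) would limit (k) — a current Class 2 Registration is held — but (m) sets (l) aside: (m) operates against (l): the lot is in a historic district. So (e) is unavailable.
Every exception is unavailable, so the rule governs.

Yes — Ona must obtain a building permit.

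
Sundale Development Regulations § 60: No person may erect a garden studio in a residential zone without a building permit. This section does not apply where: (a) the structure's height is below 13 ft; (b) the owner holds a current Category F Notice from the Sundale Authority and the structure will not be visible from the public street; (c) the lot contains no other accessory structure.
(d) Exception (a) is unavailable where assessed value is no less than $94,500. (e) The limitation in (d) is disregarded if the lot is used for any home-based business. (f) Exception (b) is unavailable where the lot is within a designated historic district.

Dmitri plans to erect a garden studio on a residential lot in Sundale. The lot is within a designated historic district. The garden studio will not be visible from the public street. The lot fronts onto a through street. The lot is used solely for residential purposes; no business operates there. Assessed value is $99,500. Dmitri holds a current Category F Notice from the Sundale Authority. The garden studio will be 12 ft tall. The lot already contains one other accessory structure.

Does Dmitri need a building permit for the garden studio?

Yes — Dmitri must obtain a building permit.

Exception (a) is satisfied on its face — the structure's height is 12 ft, below the 13 ft limit. But: (d) operates against (a): assessed value is $99,500, meeting the $94,500 threshold. (e), which would lift (d), is not engaged — the lot is solely residential. So (a) is unavailable.
Exception (b): a current Category F Notice is held; the structure will not be visible from the street — every condition holds. Turning to paragraph (f): (f) is triggered — the lot is in a historic district. Exception (b) does not apply.
Exception (c) requires that the lot contains no other accessory structure; but the lot already has another accessory structure, so (c) is unavailable.
No exception is made out. Dmitri falls within the general rule.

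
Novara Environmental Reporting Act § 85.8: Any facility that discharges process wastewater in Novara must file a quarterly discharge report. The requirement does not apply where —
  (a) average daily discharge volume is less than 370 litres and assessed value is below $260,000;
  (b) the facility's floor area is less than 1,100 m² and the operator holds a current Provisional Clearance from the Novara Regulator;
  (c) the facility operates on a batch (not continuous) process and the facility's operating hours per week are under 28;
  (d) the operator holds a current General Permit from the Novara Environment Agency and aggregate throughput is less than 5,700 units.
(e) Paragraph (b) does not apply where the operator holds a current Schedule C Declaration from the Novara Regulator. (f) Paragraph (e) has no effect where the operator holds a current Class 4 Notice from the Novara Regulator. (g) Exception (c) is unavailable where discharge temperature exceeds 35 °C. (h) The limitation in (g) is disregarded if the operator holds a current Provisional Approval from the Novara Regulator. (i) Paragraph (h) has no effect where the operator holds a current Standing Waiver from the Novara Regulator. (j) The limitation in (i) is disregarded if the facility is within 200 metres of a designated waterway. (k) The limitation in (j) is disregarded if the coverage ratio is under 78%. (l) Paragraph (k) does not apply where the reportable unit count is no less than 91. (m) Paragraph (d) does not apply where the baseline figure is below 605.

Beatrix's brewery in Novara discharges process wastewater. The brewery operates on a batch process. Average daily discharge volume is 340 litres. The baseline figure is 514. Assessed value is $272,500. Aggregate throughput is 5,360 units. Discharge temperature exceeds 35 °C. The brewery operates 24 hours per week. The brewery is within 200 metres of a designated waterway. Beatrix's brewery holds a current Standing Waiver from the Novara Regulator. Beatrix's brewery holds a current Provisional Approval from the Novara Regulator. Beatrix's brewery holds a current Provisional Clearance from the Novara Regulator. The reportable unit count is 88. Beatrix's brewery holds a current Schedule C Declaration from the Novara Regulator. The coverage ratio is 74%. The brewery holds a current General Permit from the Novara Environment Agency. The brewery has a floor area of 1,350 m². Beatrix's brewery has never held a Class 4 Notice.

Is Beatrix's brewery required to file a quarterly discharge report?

Yes — Beatrix's brewery must file a quarterly discharge report.

Exception (a) does not apply: assessed value is $272,500, not below $260,000.
Exception (b) fails — the facility's floor area is 1,350 m², not less than 1,100 m².
Exception (c)'s conditions are all satisfied: the facility operates on a batch process; the facility's operating hours per week are 24, under the 28 limit. But applying paragraphs (g)–(l): (g) is triggered — discharge temperature exceeds 35 °C. (h) is engaged (a current Provisional Approval is held), but is displaced by (i): (i) operates against (h): a current Standing Waiver is held. (j) would limit (i) — the brewery is within 200 m of a designated waterway — but (k) sets (j) aside: (k) operates against (j): the coverage ratio is 74%, under the 78% limit. (l), which would lift (k), is not engaged — the reportable unit count is 88, short of 91. (c) is therefore removed.
All of (d)'s requirements are met (a current General Permit is held; aggregate throughput is 5,360 units, less than the 5,700 units limit). But applying paragraph (m): (m) operates — the baseline figure is 514, below the 605 limit. Exception (d) does not apply.
None of the exceptions is available; § 85.8 applies in full.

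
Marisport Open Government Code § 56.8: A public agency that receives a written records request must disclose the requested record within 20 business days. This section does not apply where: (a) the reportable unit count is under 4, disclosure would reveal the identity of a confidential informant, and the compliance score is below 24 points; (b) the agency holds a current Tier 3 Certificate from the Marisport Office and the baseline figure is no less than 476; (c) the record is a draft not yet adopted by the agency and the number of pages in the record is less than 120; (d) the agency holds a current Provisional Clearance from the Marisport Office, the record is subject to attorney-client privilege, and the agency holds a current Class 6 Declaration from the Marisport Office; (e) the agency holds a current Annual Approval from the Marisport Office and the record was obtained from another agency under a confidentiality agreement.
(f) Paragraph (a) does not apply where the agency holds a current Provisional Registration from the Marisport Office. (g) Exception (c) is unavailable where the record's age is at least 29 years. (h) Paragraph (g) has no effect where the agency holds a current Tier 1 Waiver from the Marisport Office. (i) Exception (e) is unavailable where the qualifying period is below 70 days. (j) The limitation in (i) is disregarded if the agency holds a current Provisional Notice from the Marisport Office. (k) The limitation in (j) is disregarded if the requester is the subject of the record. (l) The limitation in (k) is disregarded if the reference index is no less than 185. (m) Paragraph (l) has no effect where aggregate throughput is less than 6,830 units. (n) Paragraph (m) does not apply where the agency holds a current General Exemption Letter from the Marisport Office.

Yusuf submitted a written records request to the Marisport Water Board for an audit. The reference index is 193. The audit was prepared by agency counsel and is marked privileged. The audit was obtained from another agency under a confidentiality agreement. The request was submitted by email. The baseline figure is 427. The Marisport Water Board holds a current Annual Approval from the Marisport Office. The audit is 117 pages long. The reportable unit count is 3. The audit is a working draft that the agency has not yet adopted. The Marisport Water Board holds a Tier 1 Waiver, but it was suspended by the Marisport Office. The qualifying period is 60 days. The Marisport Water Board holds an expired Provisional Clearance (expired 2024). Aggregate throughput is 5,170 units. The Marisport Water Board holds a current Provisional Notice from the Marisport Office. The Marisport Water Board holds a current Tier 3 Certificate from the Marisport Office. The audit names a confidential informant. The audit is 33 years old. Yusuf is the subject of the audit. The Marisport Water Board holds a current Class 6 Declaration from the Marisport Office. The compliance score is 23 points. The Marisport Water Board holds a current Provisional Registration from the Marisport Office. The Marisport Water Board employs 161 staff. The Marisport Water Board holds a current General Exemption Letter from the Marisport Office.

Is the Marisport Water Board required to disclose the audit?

No — exception (e) applies; the Marisport Water Board is not required to disclose the audit.

Exception (a)'s conditions are all satisfied: the reportable unit count is 3, under the 4 limit; the audit names a confidential informant; the compliance score is 23 points, below the 24 points limit. However, paragraph (f) must be considered: (f) operates against (a): a current Provisional Registration is held. Exception (a) does not apply.
Exception (b) fails — the baseline figure is 427, short of 476.
Exception (c): the audit is an unadopted draft; the number of pages in the record is 117, less than the 120 limit — every condition holds. However, paragraphs (g)–(h) must be considered: (g) operates — the record's age is 33 years, meeting the 29 years threshold. (h) is inapplicable (the Tier 1 Waiver is not current), so (g) stands. Exception (c) does not apply.
Exception (d) does not apply: no current Provisional Clearance is held.
Exception (e)'s conditions are all satisfied: a current Annual Approval is held; the audit was obtained under a confidentiality agreement. Considering the limiting provisions: (i) operates (the qualifying period is 60 days, below the 70 days limit), but is overridden by (j): (j) operates against (i): a current Provisional Notice is held. (k) would limit (j) — Yusuf is the subject of the audit — but (l) sets (k) aside: (l) operates against (k): the reference index is 193, meeting the 185 threshold. (m) is engaged (aggregate throughput is 5,170 units, less than the 6,830 units limit), but is displaced by (n): (n) operates against (m): a current General Exemption Letter is held. So (e) applies.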